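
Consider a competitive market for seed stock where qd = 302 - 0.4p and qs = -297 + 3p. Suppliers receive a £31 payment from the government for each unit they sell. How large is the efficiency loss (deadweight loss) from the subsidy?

Deadweight loss = 2883/17

Pre-subsidy: 302 - 0.4p = -297 + 3p gives p* = 2995/17, q* = 3936/17.
With the subsidy, sellers receive ps = pb + 31 for each unit, where pb is the price buyers pay.
Supply in terms of pb becomes qs = -297 + 3(pb + 31) = -204 + 3pb. Setting this equal to demand: 302 - 0.4pb = -204 + 3pb, so pb = 2530/17.
Sellers receive ps = 2530/17 + 31 = 3057/17; q' = 302 − 0.4·(2530/17) = 4122/17.
The subsidy expands output by 4122/17 − 3936/17 = 186/17 past the efficient level; on those units the gap between marginal cost and willingness to pay runs from 0 up to 31.
DWL = ½ × 31 × 186/17 = 2883/17.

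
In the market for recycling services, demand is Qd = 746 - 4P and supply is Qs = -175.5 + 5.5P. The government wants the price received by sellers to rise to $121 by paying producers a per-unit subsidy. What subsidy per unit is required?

Required subsidy s = $57 per unit

At a seller price of 121, quantity supplied is -175.5 + 5.5·121 = 490.
Buyers absorb 490 only when they pay Pb with 746 − 4·Pb = 490, i.e. Pb = 64.
s = Ps − Pb = 121 − 64 = 57.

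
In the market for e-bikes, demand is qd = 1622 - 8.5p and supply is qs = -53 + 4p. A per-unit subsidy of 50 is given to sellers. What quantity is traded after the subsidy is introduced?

Pre-subsidy: 1622 - 8.5p = -53 + 4p gives p* = 134, q* = 483.
With the subsidy, sellers receive ps = pb + 50 for each unit, where pb is the price buyers pay.
Supply in terms of pb becomes qs = -53 + 4(pb + 50) = 147 + 4pb. Setting this equal to demand: 1622 - 8.5pb = 147 + 4pb, so pb = 118.
Sellers receive ps = 118 + 50 = 168; q' = 1622 − 8.5·118 = 619.

q' = 619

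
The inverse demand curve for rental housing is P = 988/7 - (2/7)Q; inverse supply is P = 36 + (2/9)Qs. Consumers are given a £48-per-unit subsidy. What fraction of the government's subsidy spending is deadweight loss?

Pre-subsidy: 988/7 - (2/7)Q = 36 + (2/9)Q gives Q* = 207 and P* = 82.
With the rebate, buyers effectively pay Pb = Ps − 48, where Ps is the price sellers receive.
On the curves, Pb = 988/7 - (2/7)Q and Ps = 36 + (2/9)Q; the wedge Ps − Pb = 48 gives 36 + (2/9)Q − (988/7 - (2/7)Q) = 48, so Q' = 301.5.
Then Pb = 988/7 − (2/7)·301.5 = 55 and Ps = 36 + (2/9)·301.5 = 103.
ΔCS = ½(207 + 301.5)(82 − 55) = 6864.75; ΔPS = ½(207 + 301.5)(103 − 82) = 5339.25.
Government spending = 48 × 301.5 = 14472.
DWL = ½ × 48 × (301.5 − 207) = 2268; fraction = 2268 / 14472 = 21/134.

DWL / government spending = 21/134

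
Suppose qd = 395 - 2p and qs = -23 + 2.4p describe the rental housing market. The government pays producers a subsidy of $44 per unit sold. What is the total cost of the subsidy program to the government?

Government cost = $11132

Pre-subsidy: 395 - 2p = -23 + 2.4p gives p* = 95, q* = 205.
With the subsidy, sellers receive ps = pb + 44 for each unit, where pb is the price buyers pay.
Supply in terms of pb becomes qs = -23 + 2.4(pb + 44) = 82.6 + 2.4pb. Setting this equal to demand: 395 - 2pb = 82.6 + 2.4pb, so pb = 71.
Sellers receive ps = 71 + 44 = 115; q' = 395 − 2·71 = 253.
Government outlay = subsidy × quantity = 44 × 253 = 11132.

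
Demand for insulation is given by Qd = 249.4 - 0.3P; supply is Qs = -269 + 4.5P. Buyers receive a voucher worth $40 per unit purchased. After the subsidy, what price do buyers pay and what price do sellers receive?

Pre-subsidy: 249.4 - 0.3P = -269 + 4.5P gives P* = 108, Q* = 217.
With the rebate, buyers effectively pay Pb = Ps − 40, where Ps is the price sellers receive.
Demand in terms of Ps becomes Qd = 249.4 − 0.3(Ps − 40) = 261.4 - 0.3Ps. Setting this equal to supply: 261.4 - 0.3Ps = -269 + 4.5Ps, so Ps = 110.5.
Buyers pay Pb = 110.5 − 40 = 70.5; Q' = -269 + 4.5·110.5 = 228.25.

Buyers pay $70.5; sellers receive $110.5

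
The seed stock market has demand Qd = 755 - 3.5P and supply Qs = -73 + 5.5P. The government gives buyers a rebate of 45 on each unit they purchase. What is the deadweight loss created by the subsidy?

Pre-subsidy: 755 - 3.5P = -73 + 5.5P gives P* = 92, Q* = 433.
With the rebate, buyers effectively pay Pb = Ps − 45, where Ps is the price sellers receive.
Demand in terms of Ps becomes Qd = 755 − 3.5(Ps − 45) = 912.5 - 3.5Ps. Setting this equal to supply: 912.5 - 3.5Ps = -73 + 5.5Ps, so Ps = 109.5.
Buyers pay Pb = 109.5 − 45 = 64.5; Q' = -73 + 5.5·109.5 = 529.25.
The subsidy expands output by 529.25 − 433 = 96.25 past the efficient level; on those units the gap between marginal cost and willingness to pay runs from 0 up to 45.
DWL = ½ × 45 × 96.25 = 2165.625.

Deadweight loss = 2165.625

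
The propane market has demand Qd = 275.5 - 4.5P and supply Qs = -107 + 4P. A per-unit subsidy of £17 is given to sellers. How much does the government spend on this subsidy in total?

Pre-subsidy: 275.5 - 4.5P = -107 + 4P gives P* = 45, Q* = 73.
With the subsidy, sellers receive Ps = Pb + 17 for each unit, where Pb is the price buyers pay.
Supply in terms of Pb becomes Qs = -107 + 4(Pb + 17) = -39 + 4Pb. Setting this equal to demand: 275.5 - 4.5Pb = -39 + 4Pb, so Pb = 37.
Sellers receive Ps = 37 + 17 = 54; Q' = 275.5 − 4.5·37 = 109.
Government outlay = subsidy × quantity = 17 × 109 = 1853.

Government cost = £1853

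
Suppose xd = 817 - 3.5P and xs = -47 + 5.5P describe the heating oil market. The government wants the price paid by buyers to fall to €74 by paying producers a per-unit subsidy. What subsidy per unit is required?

At a buyer price of 74, quantity demanded is 817 − 3.5·74 = 558.
Sellers supply 558 only when they receive Ps with -47 + 5.5·Ps = 558, i.e. Ps = 110.
s = Ps − Pb = 110 − 74 = 36.

Required subsidy s = €36 per unit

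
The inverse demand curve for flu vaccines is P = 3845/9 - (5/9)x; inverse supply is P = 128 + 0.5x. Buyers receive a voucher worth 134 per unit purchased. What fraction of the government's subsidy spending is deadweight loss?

Pre-subsidy: 3845/9 - (5/9)x = 128 + 0.5x gives x* = 5386/19 and P* = 5125/19.
With the rebate, buyers effectively pay Pb = Ps − 134, where Ps is the price sellers receive.
On the curves, Pb = 3845/9 - (5/9)x and Ps = 128 + 0.5x; the wedge Ps − Pb = 134 gives 128 + 0.5x − (3845/9 - (5/9)x) = 134, so x' = 7798/19.
Then Pb = 3845/9 − (5/9)·(7798/19) = 3785/19 and Ps = 128 + 0.5·(7798/19) = 6331/19.
ΔCS = ½(5386/19 + 7798/19)(5125/19 − 3785/19) = 8833280/361; ΔPS = ½(5386/19 + 7798/19)(6331/19 − 5125/19) = 7949952/361.
Government spending = 134 × 7798/19 = 1044932/19.
DWL = ½ × 134 × (7798/19 − 5386/19) = 161604/19; fraction = (161604/19) / (1044932/19) = 603/3899.

DWL / government spending = 603/3899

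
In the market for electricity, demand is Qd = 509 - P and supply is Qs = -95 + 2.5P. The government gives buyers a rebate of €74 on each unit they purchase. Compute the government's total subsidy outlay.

Government cost = 201650/7

Pre-subsidy: 509 - P = -95 + 2.5P gives P* = 1208/7, Q* = 2355/7.
With the rebate, buyers effectively pay Pb = Ps − 74, where Ps is the price sellers receive.
Demand in terms of Ps becomes Qd = 509 − 1(Ps − 74) = 583 - Ps. Setting this equal to supply: 583 - Ps = -95 + 2.5Ps, so Ps = 1356/7.
Buyers pay Pb = 1356/7 − 74 = 838/7; Q' = -95 + 2.5·(1356/7) = 2725/7.
Government outlay = subsidy × quantity = 74 × 2725/7 = 201650/7.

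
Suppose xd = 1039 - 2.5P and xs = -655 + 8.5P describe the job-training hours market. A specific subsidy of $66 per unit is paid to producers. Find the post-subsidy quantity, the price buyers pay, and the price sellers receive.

x' = 781.5; buyers pay $103; sellers receive $169

Pre-subsidy: 1039 - 2.5P = -655 + 8.5P gives P* = 154, x* = 654.
With the subsidy, sellers receive Ps = Pb + 66 for each unit, where Pb is the price buyers pay.
Supply in terms of Pb becomes xs = -655 + 8.5(Pb + 66) = -94 + 8.5Pb. Setting this equal to demand: 1039 - 2.5Pb = -94 + 8.5Pb, so Pb = 103.
Sellers receive Ps = 103 + 66 = 169; x' = 1039 − 2.5·103 = 781.5.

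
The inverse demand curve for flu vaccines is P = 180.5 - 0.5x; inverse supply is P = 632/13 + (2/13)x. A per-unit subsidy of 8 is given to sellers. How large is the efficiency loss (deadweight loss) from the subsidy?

Deadweight loss = 832/17

Pre-subsidy: 180.5 - 0.5x = 632/13 + (2/13)x gives x* = 3429/17 and P* = 1354/17.
With the subsidy, sellers receive Ps = Pb + 8 for each unit, where Pb is the price buyers pay.
On the curves, Pb = 180.5 - 0.5x and Ps = 632/13 + (2/13)x; the wedge Ps − Pb = 8 gives 632/13 + (2/13)x − (180.5 - 0.5x) = 8, so x' = 3637/17.
Then Pb = 180.5 − 0.5·(3637/17) = 1250/17 and Ps = 632/13 + (2/13)·(3637/17) = 1386/17.
The subsidy expands output by 3637/17 − 3429/17 = 208/17 past the efficient level; on those units the gap between marginal cost and willingness to pay runs from 0 up to 8.
DWL = ½ × 8 × 208/17 = 832/17.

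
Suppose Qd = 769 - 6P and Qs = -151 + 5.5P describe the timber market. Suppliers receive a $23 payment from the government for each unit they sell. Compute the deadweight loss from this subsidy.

Deadweight loss = $759

Pre-subsidy: 769 - 6P = -151 + 5.5P gives P* = 80, Q* = 289.
With the subsidy, sellers receive Ps = Pb + 23 for each unit, where Pb is the price buyers pay.
Supply in terms of Pb becomes Qs = -151 + 5.5(Pb + 23) = -24.5 + 5.5Pb. Setting this equal to demand: 769 - 6Pb = -24.5 + 5.5Pb, so Pb = 69.
Sellers receive Ps = 69 + 23 = 92; Q' = 769 − 6·69 = 355.
The subsidy expands output by 355 − 289 = 66 past the efficient level; on those units the gap between marginal cost and willingness to pay runs from 0 up to 23.
DWL = ½ × 23 × 66 = 759.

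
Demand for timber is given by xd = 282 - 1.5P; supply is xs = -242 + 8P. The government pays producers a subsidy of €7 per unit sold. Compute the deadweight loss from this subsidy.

Deadweight loss = 588/19

Pre-subsidy: 282 - 1.5P = -242 + 8P gives P* = 1048/19, x* = 3786/19.
With the subsidy, sellers receive Ps = Pb + 7 for each unit, where Pb is the price buyers pay.
Supply in terms of Pb becomes xs = -242 + 8(Pb + 7) = -186 + 8Pb. Setting this equal to demand: 282 - 1.5Pb = -186 + 8Pb, so Pb = 936/19.
Sellers receive Ps = 936/19 + 7 = 1069/19; x' = 282 − 1.5·(936/19) = 3954/19.
The subsidy expands output by 3954/19 − 3786/19 = 168/19 past the efficient level; on those units the gap between marginal cost and willingness to pay runs from 0 up to 7.
DWL = ½ × 7 × 168/19 = 588/19.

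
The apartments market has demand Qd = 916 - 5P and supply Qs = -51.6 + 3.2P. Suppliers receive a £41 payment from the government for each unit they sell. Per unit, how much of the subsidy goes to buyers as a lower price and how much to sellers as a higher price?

Pre-subsidy: 916 - 5P = -51.6 + 3.2P gives P* = 118, Q* = 326.
With the subsidy, sellers receive Ps = Pb + 41 for each unit, where Pb is the price buyers pay.
Supply in terms of Pb becomes Qs = -51.6 + 3.2(Pb + 41) = 79.6 + 3.2Pb. Setting this equal to demand: 916 - 5Pb = 79.6 + 3.2Pb, so Pb = 102.
Sellers receive Ps = 102 + 41 = 143; Q' = 916 − 5·102 = 406.
Buyers' price falls by P* − Pb = 118 − 102 = 16; sellers' price rises by Ps − P* = 143 − 118 = 25.

Buyers gain £16 per unit; sellers gain £25 per unit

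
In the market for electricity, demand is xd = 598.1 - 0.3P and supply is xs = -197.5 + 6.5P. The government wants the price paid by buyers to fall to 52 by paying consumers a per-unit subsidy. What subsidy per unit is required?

At a buyer price of 52, quantity demanded is 598.1 − 0.3·52 = 582.5.
Sellers supply 582.5 only when they receive Ps with -197.5 + 6.5·Ps = 582.5, i.e. Ps = 120.
s = Ps − Pb = 120 − 52 = 68.

Required subsidy s = 68 per unit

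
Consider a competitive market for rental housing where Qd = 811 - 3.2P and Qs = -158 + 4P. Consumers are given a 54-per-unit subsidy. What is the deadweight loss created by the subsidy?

Pre-subsidy: 811 - 3.2P = -158 + 4P gives P* = 1615/12, Q* = 1141/3.
With the rebate, buyers effectively pay Pb = Ps − 54, where Ps is the price sellers receive.
Demand in terms of Ps becomes Qd = 811 − 3.2(Ps − 54) = 983.8 - 3.2Ps. Setting this equal to supply: 983.8 - 3.2Ps = -158 + 4Ps, so Ps = 1903/12.
Buyers pay Pb = 1903/12 − 54 = 1255/12; Q' = -158 + 4·(1903/12) = 1429/3.
The subsidy expands output by 1429/3 − 1141/3 = 96 past the efficient level; on those units the gap between marginal cost and willingness to pay runs from 0 up to 54.
DWL = ½ × 54 × 96 = 2592.

Deadweight loss = 2592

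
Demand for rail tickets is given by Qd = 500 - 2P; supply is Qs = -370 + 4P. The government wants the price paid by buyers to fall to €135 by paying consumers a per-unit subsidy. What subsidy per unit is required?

Required subsidy s = €15 per unit

At a buyer price of 135, quantity demanded is 500 − 2·135 = 230.
Sellers supply 230 only when they receive Ps with -370 + 4·Ps = 230, i.e. Ps = 150.
s = Ps − Pb = 150 − 135 = 15.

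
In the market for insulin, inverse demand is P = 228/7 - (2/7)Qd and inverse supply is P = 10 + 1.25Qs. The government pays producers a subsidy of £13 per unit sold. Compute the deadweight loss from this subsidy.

Deadweight loss = 2366/43

Pre-subsidy: 228/7 - (2/7)Q = 10 + 1.25Q gives Q* = 632/43 and P* = 1220/43.
With the subsidy, sellers receive Ps = Pb + 13 for each unit, where Pb is the price buyers pay.
On the curves, Pb = 228/7 - (2/7)Q and Ps = 10 + 1.25Q; the wedge Ps − Pb = 13 gives 10 + 1.25Q − (228/7 - (2/7)Q) = 13, so Q' = 996/43.
Then Pb = 228/7 − (2/7)·(996/43) = 1116/43 and Ps = 10 + 1.25·(996/43) = 1675/43.
The subsidy expands output by 996/43 − 632/43 = 364/43 past the efficient level; on those units the gap between marginal cost and willingness to pay runs from 0 up to 13.
DWL = ½ × 13 × 364/43 = 2366/43.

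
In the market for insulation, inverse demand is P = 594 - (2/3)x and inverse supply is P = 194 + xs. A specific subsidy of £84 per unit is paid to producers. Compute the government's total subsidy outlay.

Government cost = £24393.6

Pre-subsidy: 594 - (2/3)x = 194 + x gives x* = 240 and P* = 434.
With the subsidy, sellers receive Ps = Pb + 84 for each unit, where Pb is the price buyers pay.
On the curves, Pb = 594 - (2/3)x and Ps = 194 + x; the wedge Ps − Pb = 84 gives 194 + x − (594 - (2/3)x) = 84, so x' = 290.4.
Then Pb = 594 − (2/3)·290.4 = 400.4 and Ps = 194 + 1·290.4 = 484.4.
Government outlay = subsidy × quantity = 84 × 290.4 = 24393.6.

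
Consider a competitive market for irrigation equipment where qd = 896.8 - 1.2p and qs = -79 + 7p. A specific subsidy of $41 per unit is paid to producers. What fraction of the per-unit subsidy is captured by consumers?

Pre-subsidy: 896.8 - 1.2p = -79 + 7p gives p* = 119, q* = 754.
With the subsidy, sellers receive ps = pb + 41 for each unit, where pb is the price buyers pay.
Supply in terms of pb becomes qs = -79 + 7(pb + 41) = 208 + 7pb. Setting this equal to demand: 896.8 - 1.2pb = 208 + 7pb, so pb = 84.
Sellers receive ps = 84 + 41 = 125; q' = 896.8 − 1.2·84 = 796.
Buyers' price falls by p* − pb = 119 − 84 = 35; sellers' price rises by ps − p* = 125 − 119 = 6.
So consumers capture 35/41 = 35/41 of each unit of subsidy.

Consumer share = 35/41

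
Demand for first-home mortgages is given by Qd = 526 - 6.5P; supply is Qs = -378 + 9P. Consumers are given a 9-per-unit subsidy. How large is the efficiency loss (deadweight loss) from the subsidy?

Deadweight loss = 9477/62

Pre-subsidy: 526 - 6.5P = -378 + 9P gives P* = 1808/31, Q* = 4554/31.
With the rebate, buyers effectively pay Pb = Ps − 9, where Ps is the price sellers receive.
Demand in terms of Ps becomes Qd = 526 − 6.5(Ps − 9) = 584.5 - 6.5Ps. Setting this equal to supply: 584.5 - 6.5Ps = -378 + 9Ps, so Ps = 1925/31.
Buyers pay Pb = 1925/31 − 9 = 1646/31; Q' = -378 + 9·(1925/31) = 5607/31.
The subsidy expands output by 5607/31 − 4554/31 = 1053/31 past the efficient level; on those units the gap between marginal cost and willingness to pay runs from 0 up to 9.
DWL = ½ × 9 × 1053/31 = 9477/62.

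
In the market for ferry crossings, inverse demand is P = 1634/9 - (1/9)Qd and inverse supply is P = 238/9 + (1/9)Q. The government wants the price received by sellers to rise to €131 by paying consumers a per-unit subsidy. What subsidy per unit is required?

At a seller price of 131, quantity supplied is -238 + 9·131 = 941.
Buyers absorb 941 only when they pay Pb = 1634/9 − (1/9)·941 = 77.
s = Ps − Pb = 131 − 77 = 54.

Required subsidy s = €54 per unit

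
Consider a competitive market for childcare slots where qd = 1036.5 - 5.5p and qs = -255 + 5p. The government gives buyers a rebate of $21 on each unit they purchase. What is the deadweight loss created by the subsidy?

Deadweight loss = $577.5

Pre-subsidy: 1036.5 - 5.5p = -255 + 5p gives p* = 123, q* = 360.
With the rebate, buyers effectively pay pb = ps − 21, where ps is the price sellers receive.
Demand in terms of ps becomes qd = 1036.5 − 5.5(ps − 21) = 1152 - 5.5ps. Setting this equal to supply: 1152 - 5.5ps = -255 + 5ps, so ps = 134.
Buyers pay pb = 134 − 21 = 113; q' = -255 + 5·134 = 415.
The subsidy expands output by 415 − 360 = 55 past the efficient level; on those units the gap between marginal cost and willingness to pay runs from 0 up to 21.
DWL = ½ × 21 × 55 = 577.5.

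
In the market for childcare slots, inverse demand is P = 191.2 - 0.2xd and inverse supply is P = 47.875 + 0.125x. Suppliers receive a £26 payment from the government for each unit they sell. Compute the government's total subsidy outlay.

Pre-subsidy: 191.2 - 0.2x = 47.875 + 0.125x gives x* = 441 and P* = 103.
With the subsidy, sellers receive Ps = Pb + 26 for each unit, where Pb is the price buyers pay.
On the curves, Pb = 191.2 - 0.2x and Ps = 47.875 + 0.125x; the wedge Ps − Pb = 26 gives 47.875 + 0.125x − (191.2 - 0.2x) = 26, so x' = 521.
Then Pb = 191.2 − 0.2·521 = 87 and Ps = 47.875 + 0.125·521 = 113.
Government outlay = subsidy × quantity = 26 × 521 = 13546.

Government cost = £13546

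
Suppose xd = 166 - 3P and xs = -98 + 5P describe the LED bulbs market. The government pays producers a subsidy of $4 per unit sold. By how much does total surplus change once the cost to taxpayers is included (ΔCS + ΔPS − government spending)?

Pre-subsidy: 166 - 3P = -98 + 5P gives P* = 33, x* = 67.
With the subsidy, sellers receive Ps = Pb + 4 for each unit, where Pb is the price buyers pay.
Supply in terms of Pb becomes xs = -98 + 5(Pb + 4) = -78 + 5Pb. Setting this equal to demand: 166 - 3Pb = -78 + 5Pb, so Pb = 30.5.
Sellers receive Ps = 30.5 + 4 = 34.5; x' = 166 − 3·30.5 = 74.5.
ΔCS = ½(67 + 74.5)(33 − 30.5) = 176.875; ΔPS = ½(67 + 74.5)(34.5 − 33) = 106.125.
Government spending = 4 × 74.5 = 298.
Net change = 176.875 + 106.125 − 298 = -15. The loss equals the DWL triangle ½·4·7.5.

Net change in total surplus = -$15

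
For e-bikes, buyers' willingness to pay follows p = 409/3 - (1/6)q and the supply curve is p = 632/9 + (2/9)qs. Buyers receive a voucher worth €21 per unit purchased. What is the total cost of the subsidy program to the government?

Pre-subsidy: 409/3 - (1/6)q = 632/9 + (2/9)q gives q* = 170 and p* = 108.
With the rebate, buyers effectively pay pb = ps − 21, where ps is the price sellers receive.
On the curves, pb = 409/3 - (1/6)q and ps = 632/9 + (2/9)q; the wedge ps − pb = 21 gives 632/9 + (2/9)q − (409/3 - (1/6)q) = 21, so q' = 224.
Then pb = 409/3 − (1/6)·224 = 99 and ps = 632/9 + (2/9)·224 = 120.
Government outlay = subsidy × quantity = 21 × 224 = 4704.

Government cost = €4704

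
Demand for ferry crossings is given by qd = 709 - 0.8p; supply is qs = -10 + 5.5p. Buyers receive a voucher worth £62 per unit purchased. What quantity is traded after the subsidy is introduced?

Pre-subsidy: 709 - 0.8p = -10 + 5.5p gives p* = 7190/63, q* = 38915/63.
With the rebate, buyers effectively pay pb = ps − 62, where ps is the price sellers receive.
Demand in terms of ps becomes qd = 709 − 0.8(ps − 62) = 758.6 - 0.8ps. Setting this equal to supply: 758.6 - 0.8ps = -10 + 5.5ps, so ps = 122.
Buyers pay pb = 122 − 62 = 60; q' = -10 + 5.5·122 = 661.

q' = 661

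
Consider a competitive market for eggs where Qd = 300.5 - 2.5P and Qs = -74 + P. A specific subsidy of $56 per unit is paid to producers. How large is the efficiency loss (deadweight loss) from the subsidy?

Pre-subsidy: 300.5 - 2.5P = -74 + P gives P* = 107, Q* = 33.
With the subsidy, sellers receive Ps = Pb + 56 for each unit, where Pb is the price buyers pay.
Supply in terms of Pb becomes Qs = -74 + 1(Pb + 56) = -18 + Pb. Setting this equal to demand: 300.5 - 2.5Pb = -18 + Pb, so Pb = 91.
Sellers receive Ps = 91 + 56 = 147; Q' = 300.5 − 2.5·91 = 73.
The subsidy expands output by 73 − 33 = 40 past the efficient level; on those units the gap between marginal cost and willingness to pay runs from 0 up to 56.
DWL = ½ × 56 × 40 = 1120.

Deadweight loss = $1120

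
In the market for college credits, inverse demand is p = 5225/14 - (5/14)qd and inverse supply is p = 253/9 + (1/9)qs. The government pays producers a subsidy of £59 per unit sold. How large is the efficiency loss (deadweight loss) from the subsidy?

Deadweight loss = £3717

Pre-subsidy: 5225/14 - (5/14)q = 253/9 + (1/9)q gives q* = 737 and p* = 110.
With the subsidy, sellers receive ps = pb + 59 for each unit, where pb is the price buyers pay.
On the curves, pb = 5225/14 - (5/14)q and ps = 253/9 + (1/9)q; the wedge ps − pb = 59 gives 253/9 + (1/9)q − (5225/14 - (5/14)q) = 59, so q' = 863.
Then pb = 5225/14 − (5/14)·863 = 65 and ps = 253/9 + (1/9)·863 = 124.
The subsidy expands output by 863 − 737 = 126 past the efficient level; on those units the gap between marginal cost and willingness to pay runs from 0 up to 59.
DWL = ½ × 59 × 126 = 3717.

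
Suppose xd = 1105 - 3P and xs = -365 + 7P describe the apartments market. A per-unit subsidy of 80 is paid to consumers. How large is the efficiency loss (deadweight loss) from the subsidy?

Pre-subsidy: 1105 - 3P = -365 + 7P gives P* = 147, x* = 664.
With the rebate, buyers effectively pay Pb = Ps − 80, where Ps is the price sellers receive.
Demand in terms of Ps becomes xd = 1105 − 3(Ps − 80) = 1345 - 3Ps. Setting this equal to supply: 1345 - 3Ps = -365 + 7Ps, so Ps = 171.
Buyers pay Pb = 171 − 80 = 91; x' = -365 + 7·171 = 832.
The subsidy expands output by 832 − 664 = 168 past the efficient level; on those units the gap between marginal cost and willingness to pay runs from 0 up to 80.
DWL = ½ × 80 × 168 = 6720.

Deadweight loss = 6720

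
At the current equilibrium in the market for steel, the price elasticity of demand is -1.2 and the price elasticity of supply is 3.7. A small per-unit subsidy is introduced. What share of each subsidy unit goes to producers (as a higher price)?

For a small subsidy around the equilibrium, the benefit split depends on the relative slopes, which at a point are proportional to the elasticities.
Buyer share = εs/(εs + |εd|) = 3.7/(3.7 + 1.2) = 37/49; seller share = |εd|/(εs + |εd|) = 12/49.
So producers capture 12/49 of the subsidy.

Producer share = 12/49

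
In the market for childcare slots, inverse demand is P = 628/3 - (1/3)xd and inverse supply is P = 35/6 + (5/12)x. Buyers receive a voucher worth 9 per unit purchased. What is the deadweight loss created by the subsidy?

Deadweight loss = 54

Pre-subsidy: 628/3 - (1/3)x = 35/6 + (5/12)x gives x* = 814/3 and P* = 1070/9.
With the rebate, buyers effectively pay Pb = Ps − 9, where Ps is the price sellers receive.
On the curves, Pb = 628/3 - (1/3)x and Ps = 35/6 + (5/12)x; the wedge Ps − Pb = 9 gives 35/6 + (5/12)x − (628/3 - (1/3)x) = 9, so x' = 850/3.
Then Pb = 628/3 − (1/3)·(850/3) = 1034/9 and Ps = 35/6 + (5/12)·(850/3) = 1115/9.
The subsidy expands output by 850/3 − 814/3 = 12 past the efficient level; on those units the gap between marginal cost and willingness to pay runs from 0 up to 9.
DWL = ½ × 9 × 12 = 54.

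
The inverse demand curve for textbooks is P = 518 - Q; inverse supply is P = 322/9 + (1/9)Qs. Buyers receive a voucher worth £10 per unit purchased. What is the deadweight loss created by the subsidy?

Pre-subsidy: 518 - Q = 322/9 + (1/9)Q gives Q* = 434 and P* = 84.
With the rebate, buyers effectively pay Pb = Ps − 10, where Ps is the price sellers receive.
On the curves, Pb = 518 - Q and Ps = 322/9 + (1/9)Q; the wedge Ps − Pb = 10 gives 322/9 + (1/9)Q − (518 - Q) = 10, so Q' = 443.
Then Pb = 518 − 1·443 = 75 and Ps = 322/9 + (1/9)·443 = 85.
The subsidy expands output by 443 − 434 = 9 past the efficient level; on those units the gap between marginal cost and willingness to pay runs from 0 up to 10.
DWL = ½ × 10 × 9 = 45.

Deadweight loss = £45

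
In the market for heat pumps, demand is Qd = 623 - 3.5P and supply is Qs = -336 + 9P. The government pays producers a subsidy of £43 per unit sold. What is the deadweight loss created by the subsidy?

Deadweight loss = £2329.74

Pre-subsidy: 623 - 3.5P = -336 + 9P gives P* = 76.72, Q* = 354.48.
With the subsidy, sellers receive Ps = Pb + 43 for each unit, where Pb is the price buyers pay.
Supply in terms of Pb becomes Qs = -336 + 9(Pb + 43) = 51 + 9Pb. Setting this equal to demand: 623 - 3.5Pb = 51 + 9Pb, so Pb = 45.76.
Sellers receive Ps = 45.76 + 43 = 88.76; Q' = 623 − 3.5·45.76 = 462.84.
The subsidy expands output by 462.84 − 354.48 = 108.36 past the efficient level; on those units the gap between marginal cost and willingness to pay runs from 0 up to 43.
DWL = ½ × 43 × 108.36 = 2329.74.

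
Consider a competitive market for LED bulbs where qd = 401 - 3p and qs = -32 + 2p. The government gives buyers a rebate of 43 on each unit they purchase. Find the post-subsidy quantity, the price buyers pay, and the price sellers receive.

Pre-subsidy: 401 - 3p = -32 + 2p gives p* = 86.6, q* = 141.2.
With the rebate, buyers effectively pay pb = ps − 43, where ps is the price sellers receive.
Demand in terms of ps becomes qd = 401 − 3(ps − 43) = 530 - 3ps. Setting this equal to supply: 530 - 3ps = -32 + 2ps, so ps = 112.4.
Buyers pay pb = 112.4 − 43 = 69.4; q' = -32 + 2·112.4 = 192.8.

q' = 192.8; buyers pay 69.4; sellers receive 112.4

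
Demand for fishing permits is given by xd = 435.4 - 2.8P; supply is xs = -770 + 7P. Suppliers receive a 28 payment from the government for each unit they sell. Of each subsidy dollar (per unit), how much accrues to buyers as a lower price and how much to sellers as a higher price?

Buyers gain 20 per unit; sellers gain 8 per unit

Pre-subsidy: 435.4 - 2.8P = -770 + 7P gives P* = 123, x* = 91.
With the subsidy, sellers receive Ps = Pb + 28 for each unit, where Pb is the price buyers pay.
Supply in terms of Pb becomes xs = -770 + 7(Pb + 28) = -574 + 7Pb. Setting this equal to demand: 435.4 - 2.8Pb = -574 + 7Pb, so Pb = 103.
Sellers receive Ps = 103 + 28 = 131; x' = 435.4 − 2.8·103 = 147.
Buyers' price falls by P* − Pb = 123 − 103 = 20; sellers' price rises by Ps − P* = 131 − 123 = 8.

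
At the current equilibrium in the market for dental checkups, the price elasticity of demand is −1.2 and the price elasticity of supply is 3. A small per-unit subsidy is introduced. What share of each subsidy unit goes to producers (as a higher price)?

For a small subsidy around the equilibrium, the benefit split depends on the relative slopes, which at a point are proportional to the elasticities.
Buyer share = εs/(εs + |εd|) = 3/(3 + 1.2) = 5/7; seller share = |εd|/(εs + |εd|) = 2/7.
So producers capture 2/7 of the subsidy.

Producer share = 2/7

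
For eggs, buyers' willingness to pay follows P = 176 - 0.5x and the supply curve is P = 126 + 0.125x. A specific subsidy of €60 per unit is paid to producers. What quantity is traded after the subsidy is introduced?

Pre-subsidy: 176 - 0.5x = 126 + 0.125x gives x* = 80 and P* = 136.
With the subsidy, sellers receive Ps = Pb + 60 for each unit, where Pb is the price buyers pay.
On the curves, Pb = 176 - 0.5x and Ps = 126 + 0.125x; the wedge Ps − Pb = 60 gives 126 + 0.125x − (176 - 0.5x) = 60, so x' = 176.
Then Pb = 176 − 0.5·176 = 88 and Ps = 126 + 0.125·176 = 148.

x' = 176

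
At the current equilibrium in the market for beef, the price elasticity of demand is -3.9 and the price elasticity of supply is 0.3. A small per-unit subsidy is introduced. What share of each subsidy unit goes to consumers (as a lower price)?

Consumer share = 1/14

For a small subsidy around the equilibrium, the benefit split depends on the relative slopes, which at a point are proportional to the elasticities.
Buyer share = εs/(εs + |εd|) = 0.3/(0.3 + 3.9) = 1/14; seller share = |εd|/(εs + |εd|) = 13/14.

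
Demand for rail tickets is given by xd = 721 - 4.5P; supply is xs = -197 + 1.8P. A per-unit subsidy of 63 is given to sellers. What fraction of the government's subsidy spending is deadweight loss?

Pre-subsidy: 721 - 4.5P = -197 + 1.8P gives P* = 1020/7, x* = 457/7.
With the subsidy, sellers receive Ps = Pb + 63 for each unit, where Pb is the price buyers pay.
Supply in terms of Pb becomes xs = -197 + 1.8(Pb + 63) = -83.6 + 1.8Pb. Setting this equal to demand: 721 - 4.5Pb = -83.6 + 1.8Pb, so Pb = 894/7.
Sellers receive Ps = 894/7 + 63 = 1335/7; x' = 721 − 4.5·(894/7) = 1024/7.
ΔCS = ½(457/7 + 1024/7)(1020/7 − 894/7) = 13329/7; ΔPS = ½(457/7 + 1024/7)(1335/7 − 1020/7) = 66645/14.
Government spending = 63 × 1024/7 = 9216.
DWL = ½ × 63 × (1024/7 − 457/7) = 2551.5; fraction = 2551.5 / 9216 = 0.27685546875.

DWL / government spending = 0.27685546875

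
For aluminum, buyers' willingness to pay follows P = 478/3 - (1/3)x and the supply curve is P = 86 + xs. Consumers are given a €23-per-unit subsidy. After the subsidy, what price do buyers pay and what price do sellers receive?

Pre-subsidy: 478/3 - (1/3)x = 86 + x gives x* = 55 and P* = 141.
With the rebate, buyers effectively pay Pb = Ps − 23, where Ps is the price sellers receive.
On the curves, Pb = 478/3 - (1/3)x and Ps = 86 + x; the wedge Ps − Pb = 23 gives 86 + x − (478/3 - (1/3)x) = 23, so x' = 72.25.
Then Pb = 478/3 − (1/3)·72.25 = 135.25 and Ps = 86 + 1·72.25 = 158.25.

Buyers pay €135.25; sellers receive €158.25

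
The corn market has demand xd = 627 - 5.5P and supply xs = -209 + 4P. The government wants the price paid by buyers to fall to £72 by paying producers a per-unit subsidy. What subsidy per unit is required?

At a buyer price of 72, quantity demanded is 627 − 5.5·72 = 231.
Sellers supply 231 only when they receive Ps with -209 + 4·Ps = 231, i.e. Ps = 110.
s = Ps − Pb = 110 − 72 = 38.

Required subsidy s = £38 per unit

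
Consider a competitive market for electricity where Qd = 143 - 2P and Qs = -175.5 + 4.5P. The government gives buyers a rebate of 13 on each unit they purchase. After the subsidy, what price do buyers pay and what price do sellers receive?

Pre-subsidy: 143 - 2P = -175.5 + 4.5P gives P* = 49, Q* = 45.
With the rebate, buyers effectively pay Pb = Ps − 13, where Ps is the price sellers receive.
Demand in terms of Ps becomes Qd = 143 − 2(Ps − 13) = 169 - 2Ps. Setting this equal to supply: 169 - 2Ps = -175.5 + 4.5Ps, so Ps = 53.
Buyers pay Pb = 53 − 13 = 40; Q' = -175.5 + 4.5·53 = 63.

Buyers pay 40; sellers receive 53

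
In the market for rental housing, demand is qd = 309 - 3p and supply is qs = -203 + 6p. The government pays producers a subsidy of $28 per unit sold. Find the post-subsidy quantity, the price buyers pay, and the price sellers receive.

q' = 583/3; buyers pay 344/9; sellers receive 596/9

Pre-subsidy: 309 - 3p = -203 + 6p gives p* = 512/9, q* = 415/3.
With the subsidy, sellers receive ps = pb + 28 for each unit, where pb is the price buyers pay.
Supply in terms of pb becomes qs = -203 + 6(pb + 28) = -35 + 6pb. Setting this equal to demand: 309 - 3pb = -35 + 6pb, so pb = 344/9.
Sellers receive ps = 344/9 + 28 = 596/9; q' = 309 − 3·(344/9) = 583/3.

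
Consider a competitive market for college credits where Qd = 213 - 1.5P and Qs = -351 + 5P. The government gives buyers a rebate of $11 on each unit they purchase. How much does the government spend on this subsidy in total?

Pre-subsidy: 213 - 1.5P = -351 + 5P gives P* = 1128/13, Q* = 1077/13.
With the rebate, buyers effectively pay Pb = Ps − 11, where Ps is the price sellers receive.
Demand in terms of Ps becomes Qd = 213 − 1.5(Ps − 11) = 229.5 - 1.5Ps. Setting this equal to supply: 229.5 - 1.5Ps = -351 + 5Ps, so Ps = 1161/13.
Buyers pay Pb = 1161/13 − 11 = 1018/13; Q' = -351 + 5·(1161/13) = 1242/13.
Government outlay = subsidy × quantity = 11 × 1242/13 = 13662/13.

Government cost = 13662/13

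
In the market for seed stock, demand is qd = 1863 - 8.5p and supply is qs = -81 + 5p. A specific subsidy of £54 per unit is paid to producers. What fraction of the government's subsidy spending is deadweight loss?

DWL / government spending = 85/809

Pre-subsidy: 1863 - 8.5p = -81 + 5p gives p* = 144, q* = 639.
With the subsidy, sellers receive ps = pb + 54 for each unit, where pb is the price buyers pay.
Supply in terms of pb becomes qs = -81 + 5(pb + 54) = 189 + 5pb. Setting this equal to demand: 1863 - 8.5pb = 189 + 5pb, so pb = 124.
Sellers receive ps = 124 + 54 = 178; q' = 1863 − 8.5·124 = 809.
ΔCS = ½(639 + 809)(144 − 124) = 14480; ΔPS = ½(639 + 809)(178 − 144) = 24616.
Government spending = 54 × 809 = 43686.
DWL = ½ × 54 × (809 − 639) = 4590; fraction = 4590 / 43686 = 85/809.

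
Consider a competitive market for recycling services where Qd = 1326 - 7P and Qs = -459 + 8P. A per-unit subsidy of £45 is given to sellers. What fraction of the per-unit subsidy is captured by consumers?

Consumer share = 8/15

Pre-subsidy: 1326 - 7P = -459 + 8P gives P* = 119, Q* = 493.
With the subsidy, sellers receive Ps = Pb + 45 for each unit, where Pb is the price buyers pay.
Supply in terms of Pb becomes Qs = -459 + 8(Pb + 45) = -99 + 8Pb. Setting this equal to demand: 1326 - 7Pb = -99 + 8Pb, so Pb = 95.
Sellers receive Ps = 95 + 45 = 140; Q' = 1326 − 7·95 = 661.
Buyers' price falls by P* − Pb = 119 − 95 = 24; sellers' price rises by Ps − P* = 140 − 119 = 21.
So consumers capture 24/45 = 8/15 of each unit of subsidy.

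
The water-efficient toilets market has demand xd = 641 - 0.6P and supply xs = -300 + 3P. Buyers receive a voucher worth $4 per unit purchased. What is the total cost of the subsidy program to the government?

Pre-subsidy: 641 - 0.6P = -300 + 3P gives P* = 4705/18, x* = 2905/6.
With the rebate, buyers effectively pay Pb = Ps − 4, where Ps is the price sellers receive.
Demand in terms of Ps becomes xd = 641 − 0.6(Ps − 4) = 643.4 - 0.6Ps. Setting this equal to supply: 643.4 - 0.6Ps = -300 + 3Ps, so Ps = 4717/18.
Buyers pay Pb = 4717/18 − 4 = 4645/18; x' = -300 + 3·(4717/18) = 2917/6.
Government outlay = subsidy × quantity = 4 × 2917/6 = 5834/3.

Government cost = 5834/3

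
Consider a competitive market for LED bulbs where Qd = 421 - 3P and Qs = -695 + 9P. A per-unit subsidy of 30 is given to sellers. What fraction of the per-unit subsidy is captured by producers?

Producer share = 0.25

Pre-subsidy: 421 - 3P = -695 + 9P gives P* = 93, Q* = 142.
With the subsidy, sellers receive Ps = Pb + 30 for each unit, where Pb is the price buyers pay.
Supply in terms of Pb becomes Qs = -695 + 9(Pb + 30) = -425 + 9Pb. Setting this equal to demand: 421 - 3Pb = -425 + 9Pb, so Pb = 70.5.
Sellers receive Ps = 70.5 + 30 = 100.5; Q' = 421 − 3·70.5 = 209.5.
Buyers' price falls by P* − Pb = 93 − 70.5 = 22.5; sellers' price rises by Ps − P* = 100.5 − 93 = 7.5.
So producers capture 7.5/30 = 0.25 of each unit of subsidy.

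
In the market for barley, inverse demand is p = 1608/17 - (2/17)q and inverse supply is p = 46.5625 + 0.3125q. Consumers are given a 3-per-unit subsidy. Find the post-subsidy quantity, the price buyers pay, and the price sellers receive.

q' = 13879/117; buyers pay 9434/117; sellers receive 9785/117

Pre-subsidy: 1608/17 - (2/17)q = 46.5625 + 0.3125q gives q* = 13063/117 and p* = 9530/117.
With the rebate, buyers effectively pay pb = ps − 3, where ps is the price sellers receive.
On the curves, pb = 1608/17 - (2/17)q and ps = 46.5625 + 0.3125q; the wedge ps − pb = 3 gives 46.5625 + 0.3125q − (1608/17 - (2/17)q) = 3, so q' = 13879/117.
Then pb = 1608/17 − (2/17)·(13879/117) = 9434/117 and ps = 46.5625 + 0.3125·(13879/117) = 9785/117.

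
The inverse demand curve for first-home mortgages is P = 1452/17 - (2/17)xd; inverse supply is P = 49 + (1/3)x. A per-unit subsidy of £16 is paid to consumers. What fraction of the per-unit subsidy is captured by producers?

Pre-subsidy: 1452/17 - (2/17)x = 49 + (1/3)x gives x* = 1857/23 and P* = 1746/23.
With the rebate, buyers effectively pay Pb = Ps − 16, where Ps is the price sellers receive.
On the curves, Pb = 1452/17 - (2/17)x and Ps = 49 + (1/3)x; the wedge Ps − Pb = 16 gives 49 + (1/3)x − (1452/17 - (2/17)x) = 16, so x' = 2673/23.
Then Pb = 1452/17 − (2/17)·(2673/23) = 1650/23 and Ps = 49 + (1/3)·(2673/23) = 2018/23.
Buyers' price falls by P* − Pb = 1746/23 − 1650/23 = 96/23; sellers' price rises by Ps − P* = 2018/23 − 1746/23 = 272/23.
So producers capture (272/23)/16 = 17/23 of each unit of subsidy.

Producer share = 17/23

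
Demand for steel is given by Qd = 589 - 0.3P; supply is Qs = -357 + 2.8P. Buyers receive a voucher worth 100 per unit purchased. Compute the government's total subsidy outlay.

Government cost = 1626100/31

Pre-subsidy: 589 - 0.3P = -357 + 2.8P gives P* = 9460/31, Q* = 15421/31.
With the rebate, buyers effectively pay Pb = Ps − 100, where Ps is the price sellers receive.
Demand in terms of Ps becomes Qd = 589 − 0.3(Ps − 100) = 619 - 0.3Ps. Setting this equal to supply: 619 - 0.3Ps = -357 + 2.8Ps, so Ps = 9760/31.
Buyers pay Pb = 9760/31 − 100 = 6660/31; Q' = -357 + 2.8·(9760/31) = 16261/31.
Government outlay = subsidy × quantity = 100 × 16261/31 = 1626100/31.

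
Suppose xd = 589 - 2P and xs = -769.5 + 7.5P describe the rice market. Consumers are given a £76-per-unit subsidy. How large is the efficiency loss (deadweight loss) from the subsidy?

Deadweight loss = £4560

Pre-subsidy: 589 - 2P = -769.5 + 7.5P gives P* = 143, x* = 303.
With the rebate, buyers effectively pay Pb = Ps − 76, where Ps is the price sellers receive.
Demand in terms of Ps becomes xd = 589 − 2(Ps − 76) = 741 - 2Ps. Setting this equal to supply: 741 - 2Ps = -769.5 + 7.5Ps, so Ps = 159.
Buyers pay Pb = 159 − 76 = 83; x' = -769.5 + 7.5·159 = 423.
The subsidy expands output by 423 − 303 = 120 past the efficient level; on those units the gap between marginal cost and willingness to pay runs from 0 up to 76.
DWL = ½ × 76 × 120 = 4560.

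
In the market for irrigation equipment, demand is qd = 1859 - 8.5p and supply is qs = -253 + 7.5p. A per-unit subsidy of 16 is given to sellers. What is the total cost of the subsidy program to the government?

Government cost = 12812

Pre-subsidy: 1859 - 8.5p = -253 + 7.5p gives p* = 132, q* = 737.
With the subsidy, sellers receive ps = pb + 16 for each unit, where pb is the price buyers pay.
Supply in terms of pb becomes qs = -253 + 7.5(pb + 16) = -133 + 7.5pb. Setting this equal to demand: 1859 - 8.5pb = -133 + 7.5pb, so pb = 124.5.
Sellers receive ps = 124.5 + 16 = 140.5; q' = 1859 − 8.5·124.5 = 800.75.
Government outlay = subsidy × quantity = 16 × 800.75 = 12812.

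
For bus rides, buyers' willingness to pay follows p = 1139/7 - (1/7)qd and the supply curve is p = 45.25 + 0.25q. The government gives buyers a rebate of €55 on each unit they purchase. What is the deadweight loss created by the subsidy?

Deadweight loss = €3850

Pre-subsidy: 1139/7 - (1/7)q = 45.25 + 0.25q gives q* = 299 and p* = 120.
With the rebate, buyers effectively pay pb = ps − 55, where ps is the price sellers receive.
On the curves, pb = 1139/7 - (1/7)q and ps = 45.25 + 0.25q; the wedge ps − pb = 55 gives 45.25 + 0.25q − (1139/7 - (1/7)q) = 55, so q' = 439.
Then pb = 1139/7 − (1/7)·439 = 100 and ps = 45.25 + 0.25·439 = 155.
The subsidy expands output by 439 − 299 = 140 past the efficient level; on those units the gap between marginal cost and willingness to pay runs from 0 up to 55.
DWL = ½ × 55 × 140 = 3850.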